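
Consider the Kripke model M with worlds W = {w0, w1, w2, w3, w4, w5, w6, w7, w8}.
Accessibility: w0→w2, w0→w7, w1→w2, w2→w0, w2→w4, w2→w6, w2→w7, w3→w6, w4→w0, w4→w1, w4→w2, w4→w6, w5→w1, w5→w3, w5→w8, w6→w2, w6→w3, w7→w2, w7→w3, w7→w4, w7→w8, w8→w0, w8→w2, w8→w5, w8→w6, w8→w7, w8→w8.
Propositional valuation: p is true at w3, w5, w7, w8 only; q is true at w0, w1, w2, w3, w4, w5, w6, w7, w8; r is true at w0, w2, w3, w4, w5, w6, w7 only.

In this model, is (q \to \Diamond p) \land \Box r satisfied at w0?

Recall that \Box ψ holds at a world iff ψ holds at every accessible world, and \Diamond ψ holds iff ψ holds at some accessible world.
At w0: q \to \Diamond p is true, \Box r is true, so (q \to \Diamond p) \land \Box r is true.
  At w0: q is true, \Diamond p is true, so q \to \Diamond p is true.
    At w0: \Diamond p requires p at some successor in {w2, w7}.
      p holds at w7, so \Diamond p is true at w0.
  At w0: \Box r requires r at every successor {w2, w7}.
    At w2: r is true.
    At w7: r is true.
  So \Box r is true at w0.

Yes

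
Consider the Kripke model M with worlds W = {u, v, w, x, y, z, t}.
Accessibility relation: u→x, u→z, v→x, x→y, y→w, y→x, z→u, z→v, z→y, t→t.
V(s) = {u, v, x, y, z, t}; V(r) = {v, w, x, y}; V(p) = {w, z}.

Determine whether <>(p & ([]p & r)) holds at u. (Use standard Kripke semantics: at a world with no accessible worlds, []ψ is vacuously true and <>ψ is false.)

Recall that []ψ holds at a world iff ψ holds at every accessible world, and <>ψ holds iff ψ holds at some accessible world.
At u: <>(p & ([]p & r)) requires p & ([]p & r) at some successor in {x, z}.
  At x: p & ([]p & r) is false.
  At z: p & ([]p & r) is false.
So <>(p & ([]p & r)) is false at u.

No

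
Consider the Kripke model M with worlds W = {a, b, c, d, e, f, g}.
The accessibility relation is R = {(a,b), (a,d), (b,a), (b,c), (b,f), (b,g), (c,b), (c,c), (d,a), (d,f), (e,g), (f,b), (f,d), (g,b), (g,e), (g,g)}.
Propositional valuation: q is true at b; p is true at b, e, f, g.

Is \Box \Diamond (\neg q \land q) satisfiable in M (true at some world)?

No

Let φ = \Box \Diamond (\neg q \land q). Evaluate φ at each world:
  a (successors {b, d}): φ is false.
  b (successors {a, c, f, g}): φ is false.
  c (successors {b, c}): φ is false.
  d (successors {a, f}): φ is false.
  e (successors {g}): φ is false.
  f (successors {b, d}): φ is false.
  g (successors {b, e, g}): φ is false.
For instance, at f:
  At f: \Box \Diamond (\neg q \land q) requires \Diamond (\neg q \land q) at every successor {b, d}.
    \Diamond (\neg q \land q) fails at b, so \Box \Diamond (\neg q \land q) is false at f.
      At b: \Diamond (\neg q \land q) requires \neg q \land q at some successor in {a, c, f, g}.
        At a: \neg q \land q is false.
        At c: \neg q \land q is false.
        At f: \neg q \land q is false.
        At g: \neg q \land q is false.
      So \Diamond (\neg q \land q) is false at b.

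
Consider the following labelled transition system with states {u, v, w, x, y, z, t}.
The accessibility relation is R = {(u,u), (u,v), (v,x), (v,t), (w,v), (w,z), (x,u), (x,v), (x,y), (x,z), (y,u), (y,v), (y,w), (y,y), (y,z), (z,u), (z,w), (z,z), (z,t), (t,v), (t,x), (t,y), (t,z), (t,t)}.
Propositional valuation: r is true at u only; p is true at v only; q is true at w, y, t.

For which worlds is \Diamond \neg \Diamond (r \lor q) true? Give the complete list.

y, z

Let φ = \Diamond \neg \Diamond (r \lor q). Evaluate φ at each world:
  u (successors {u, v}): φ is false.
  v (successors {x, t}): φ is false.
  w (successors {v, z}): φ is false.
  x (successors {u, v, y, z}): φ is false.
  y (successors {u, v, w, y, z}): φ is true.
  z (successors {u, w, z, t}): φ is true.
  t (successors {v, x, y, z, t}): φ is false.
For instance, at z:
  At z: \Diamond \neg \Diamond (r \lor q) requires \neg \Diamond (r \lor q) at some successor in {u, w, z, t}.
    \neg \Diamond (r \lor q) holds at w, so \Diamond \neg \Diamond (r \lor q) is true at z.
      At w: \Diamond (r \lor q) is false, so \neg \Diamond (r \lor q) is true.
Satisfying worlds: {y, z}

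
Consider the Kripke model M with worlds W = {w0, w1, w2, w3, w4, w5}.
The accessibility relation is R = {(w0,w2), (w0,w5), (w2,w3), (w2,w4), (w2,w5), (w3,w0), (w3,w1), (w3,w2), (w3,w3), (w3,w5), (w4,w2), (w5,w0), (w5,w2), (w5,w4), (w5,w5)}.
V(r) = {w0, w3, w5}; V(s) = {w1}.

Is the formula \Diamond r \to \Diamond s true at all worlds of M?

No

Let φ = \Diamond r \to \Diamond s. Evaluate φ at each world:
  w0 (successors {w2, w5}): φ is false.
  w1 (successors ∅): φ is true.
  w2 (successors {w3, w4, w5}): φ is false.
  w3 (successors {w0, w1, w2, w3, w5}): φ is true.
  w4 (successors {w2}): φ is true.
  w5 (successors {w0, w2, w4, w5}): φ is false.
Detail at w0 (counterexample):
  At w0: \Diamond r is true, \Diamond s is false, so \Diamond r \to \Diamond s is false.
    At w0: \Diamond r requires r at some successor in {w2, w5}.
      r holds at w5, so \Diamond r is true at w0.
    At w0: \Diamond s requires s at some successor in {w2, w5}.
      At w2: s is false.
      At w5: s is false.
    So \Diamond s is false at w0.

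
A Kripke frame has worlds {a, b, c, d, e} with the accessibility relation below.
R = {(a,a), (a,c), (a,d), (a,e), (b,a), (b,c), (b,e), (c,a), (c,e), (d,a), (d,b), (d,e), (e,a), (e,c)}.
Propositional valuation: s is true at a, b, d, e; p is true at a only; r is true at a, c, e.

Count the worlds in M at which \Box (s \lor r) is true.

5

Let φ = \Box (s \lor r). Evaluate φ at each world:
  a (successors {a, c, d, e}): φ is true.
  b (successors {a, c, e}): φ is true.
  c (successors {a, e}): φ is true.
  d (successors {a, b, e}): φ is true.
  e (successors {a, c}): φ is true.
For instance, at d:
  At d: \Box (s \lor r) requires s \lor r at every successor {a, b, e}.
    At a: s \lor r is true.
    At b: s \lor r is true.
    At e: s \lor r is true.
  So \Box (s \lor r) is true at d.
Satisfying worlds: {a, b, c, d, e}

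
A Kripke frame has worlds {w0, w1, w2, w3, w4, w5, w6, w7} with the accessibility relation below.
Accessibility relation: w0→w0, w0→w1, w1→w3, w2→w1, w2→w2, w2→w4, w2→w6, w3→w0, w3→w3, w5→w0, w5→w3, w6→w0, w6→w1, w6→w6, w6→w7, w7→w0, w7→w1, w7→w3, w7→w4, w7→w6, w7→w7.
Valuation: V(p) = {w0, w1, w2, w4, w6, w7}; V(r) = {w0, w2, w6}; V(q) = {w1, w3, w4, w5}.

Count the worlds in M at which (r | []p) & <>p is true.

3

Let φ = (r | []p) & <>p. Evaluate φ at each world:
  w0 (successors {w0, w1}): φ is true.
  w1 (successors {w3}): φ is false.
  w2 (successors {w1, w2, w4, w6}): φ is true.
  w3 (successors {w0, w3}): φ is false.
  w4 (successors ∅): φ is false.
  w5 (successors {w0, w3}): φ is false.
  w6 (successors {w0, w1, w6, w7}): φ is true.
  w7 (successors {w0, w1, w3, w4, w6, w7}): φ is false.
For instance, at w6:
  At w6: r | []p is true, <>p is true, so (r | []p) & <>p is true.
    At w6: r is true, []p is true, so r | []p is true.
      At w6: []p requires p at every successor {w0, w1, w6, w7}.
        At w0: p is true.
        At w1: p is true.
        At w6: p is true.
        At w7: p is true.
      So []p is true at w6.
    At w6: <>p requires p at some successor in {w0, w1, w6, w7}.
      p holds at w0, so <>p is true at w6.
Satisfying worlds: {w0, w2, w6}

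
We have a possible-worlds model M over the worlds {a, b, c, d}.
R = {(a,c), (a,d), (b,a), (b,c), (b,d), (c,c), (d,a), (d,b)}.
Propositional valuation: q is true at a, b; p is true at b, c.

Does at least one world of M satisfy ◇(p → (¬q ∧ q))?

Let φ = ◇(p → (¬q ∧ q)). Evaluate φ at each world:
  a (successors {c, d}): φ is true.
  b (successors {a, c, d}): φ is true.
  c (successors {c}): φ is false.
  d (successors {a, b}): φ is true.
Detail at a (witness):
  At a: ◇(p → (¬q ∧ q)) requires p → (¬q ∧ q) at some successor in {c, d}.
    p → (¬q ∧ q) holds at d, so ◇(p → (¬q ∧ q)) is true at a.

Yes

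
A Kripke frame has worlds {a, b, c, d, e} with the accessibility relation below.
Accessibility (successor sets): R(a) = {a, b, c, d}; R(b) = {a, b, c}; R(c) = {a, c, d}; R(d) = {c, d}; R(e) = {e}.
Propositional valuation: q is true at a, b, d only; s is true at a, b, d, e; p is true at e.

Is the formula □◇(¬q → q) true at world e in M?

At e: □◇(¬q → q) requires ◇(¬q → q) at every successor {e}.
  ◇(¬q → q) fails at e, so □◇(¬q → q) is false at e.
    At e: ◇(¬q → q) requires ¬q → q at some successor in {e}.
      At e: ¬q → q is false.
    So ◇(¬q → q) is false at e.

No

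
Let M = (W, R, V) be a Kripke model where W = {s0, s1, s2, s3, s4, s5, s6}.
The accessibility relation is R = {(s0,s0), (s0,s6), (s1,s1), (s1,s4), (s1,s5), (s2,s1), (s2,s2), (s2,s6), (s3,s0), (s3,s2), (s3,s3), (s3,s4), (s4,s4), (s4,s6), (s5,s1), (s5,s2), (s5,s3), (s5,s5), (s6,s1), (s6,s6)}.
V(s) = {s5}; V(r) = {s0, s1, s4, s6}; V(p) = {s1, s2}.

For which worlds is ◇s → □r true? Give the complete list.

s0, s2, s3, s4, s6

Let φ = ◇s → □r. Evaluate φ at each world:
  s0 (successors {s0, s6}): φ is true.
  s1 (successors {s1, s4, s5}): φ is false.
  s2 (successors {s1, s2, s6}): φ is true.
  s3 (successors {s0, s2, s3, s4}): φ is true.
  s4 (successors {s4, s6}): φ is true.
  s5 (successors {s1, s2, s3, s5}): φ is false.
  s6 (successors {s1, s6}): φ is true.
For instance, at s5:
  At s5: ◇s is true, □r is false, so ◇s → □r is false.
    At s5: ◇s requires s at some successor in {s1, s2, s3, s5}.
      s holds at s5, so ◇s is true at s5.
    At s5: □r requires r at every successor {s1, s2, s3, s5}.
      r fails at s2, so □r is false at s5.
Satisfying worlds: {s0, s2, s3, s4, s6}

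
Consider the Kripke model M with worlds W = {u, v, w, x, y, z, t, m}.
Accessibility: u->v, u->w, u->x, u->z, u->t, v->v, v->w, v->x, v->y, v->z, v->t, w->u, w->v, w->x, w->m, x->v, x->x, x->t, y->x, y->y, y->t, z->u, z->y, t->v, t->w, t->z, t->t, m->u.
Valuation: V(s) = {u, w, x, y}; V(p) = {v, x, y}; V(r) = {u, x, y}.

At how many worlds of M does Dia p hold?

Let φ = Dia p. Evaluate φ at each world:
  u (successors {v, w, x, z, t}): φ is true.
  v (successors {v, w, x, y, z, t}): φ is true.
  w (successors {u, v, x, m}): φ is true.
  x (successors {v, x, t}): φ is true.
  y (successors {x, y, t}): φ is true.
  z (successors {u, y}): φ is true.
  t (successors {v, w, z, t}): φ is true.
  m (successors {u}): φ is false.
For instance, at t:
  At t: Dia p requires p at some successor in {v, w, z, t}.
    p holds at v, so Dia p is true at t.
Satisfying worlds: {u, v, w, x, y, z, t}

7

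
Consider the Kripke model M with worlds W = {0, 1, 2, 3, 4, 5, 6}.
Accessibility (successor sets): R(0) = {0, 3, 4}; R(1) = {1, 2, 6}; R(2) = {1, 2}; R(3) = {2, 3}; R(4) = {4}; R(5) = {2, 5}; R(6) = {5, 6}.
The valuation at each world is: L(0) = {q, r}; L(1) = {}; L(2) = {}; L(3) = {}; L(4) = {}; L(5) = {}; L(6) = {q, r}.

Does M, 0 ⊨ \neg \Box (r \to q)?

No

At 0: \Box (r \to q) is true, so \neg \Box (r \to q) is false.
  At 0: \Box (r \to q) requires r \to q at every successor {0, 3, 4}.
    At 0: r \to q is true.
    At 3: r \to q is true.
    At 4: r \to q is true.
  So \Box (r \to q) is true at 0.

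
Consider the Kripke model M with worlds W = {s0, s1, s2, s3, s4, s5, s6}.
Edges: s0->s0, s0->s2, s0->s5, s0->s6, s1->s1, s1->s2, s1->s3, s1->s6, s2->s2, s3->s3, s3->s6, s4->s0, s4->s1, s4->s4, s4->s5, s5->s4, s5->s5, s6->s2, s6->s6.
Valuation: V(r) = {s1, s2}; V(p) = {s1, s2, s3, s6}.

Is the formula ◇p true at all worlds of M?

No

Let φ = ◇p. Evaluate φ at each world:
  s0 (successors {s0, s2, s5, s6}): φ is true.
  s1 (successors {s1, s2, s3, s6}): φ is true.
  s2 (successors {s2}): φ is true.
  s3 (successors {s3, s6}): φ is true.
  s4 (successors {s0, s1, s4, s5}): φ is true.
  s5 (successors {s4, s5}): φ is false.
  s6 (successors {s2, s6}): φ is true.
Detail at s5 (counterexample):
  At s5: ◇p requires p at some successor in {s4, s5}.
    At s4: p is false.
    At s5: p is false.
  So ◇p is false at s5.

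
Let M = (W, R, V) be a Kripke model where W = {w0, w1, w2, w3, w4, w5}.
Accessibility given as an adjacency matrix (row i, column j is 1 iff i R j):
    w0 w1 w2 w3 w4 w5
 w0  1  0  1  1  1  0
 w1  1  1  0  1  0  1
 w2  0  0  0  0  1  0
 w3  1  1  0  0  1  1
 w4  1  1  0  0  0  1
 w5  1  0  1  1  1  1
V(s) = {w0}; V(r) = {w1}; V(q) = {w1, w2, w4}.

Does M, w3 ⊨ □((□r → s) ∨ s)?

At w3: □((□r → s) ∨ s) requires (□r → s) ∨ s at every successor {w0, w1, w4, w5}.
  At w0: (□r → s) ∨ s is true.
  At w1: (□r → s) ∨ s is true.
  At w4: (□r → s) ∨ s is true.
  At w5: (□r → s) ∨ s is true.
So □((□r → s) ∨ s) is true at w3.

Yes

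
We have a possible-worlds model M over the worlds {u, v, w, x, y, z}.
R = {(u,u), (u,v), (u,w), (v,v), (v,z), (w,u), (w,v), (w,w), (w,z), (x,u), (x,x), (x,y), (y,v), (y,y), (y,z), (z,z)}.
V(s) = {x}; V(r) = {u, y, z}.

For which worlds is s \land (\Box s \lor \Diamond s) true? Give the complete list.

Let φ = s \land (\Box s \lor \Diamond s). Evaluate φ at each world:
  u (successors {u, v, w}): φ is false.
  v (successors {v, z}): φ is false.
  w (successors {u, v, w, z}): φ is false.
  x (successors {u, x, y}): φ is true.
  y (successors {v, y, z}): φ is false.
  z (successors {z}): φ is false.
For instance, at w:
  At w: s is false, \Box s \lor \Diamond s is false, so s \land (\Box s \lor \Diamond s) is false.
    At w: \Box s is false, \Diamond s is false, so \Box s \lor \Diamond s is false.
      At w: \Box s requires s at every successor {u, v, w, z}.
        s fails at u, so \Box s is false at w.
      At w: \Diamond s requires s at some successor in {u, v, w, z}.
        At u: s is false.
        At v: s is false.
        At w: s is false.
        At z: s is false.
      So \Diamond s is false at w.
Satisfying worlds: {x}

x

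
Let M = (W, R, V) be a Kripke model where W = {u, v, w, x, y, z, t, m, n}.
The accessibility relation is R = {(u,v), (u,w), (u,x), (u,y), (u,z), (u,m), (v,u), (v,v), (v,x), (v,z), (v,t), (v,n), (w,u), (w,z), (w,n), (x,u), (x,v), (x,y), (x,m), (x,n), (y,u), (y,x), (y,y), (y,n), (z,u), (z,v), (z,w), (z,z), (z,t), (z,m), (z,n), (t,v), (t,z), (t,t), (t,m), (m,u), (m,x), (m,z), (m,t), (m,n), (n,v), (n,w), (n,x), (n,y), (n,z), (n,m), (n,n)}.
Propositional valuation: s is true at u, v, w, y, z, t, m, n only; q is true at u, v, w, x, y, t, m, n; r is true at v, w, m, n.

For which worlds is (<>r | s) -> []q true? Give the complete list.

Let φ = (<>r | s) -> []q. Evaluate φ at each world:
  u (successors {v, w, x, y, z, m}): φ is false.
  v (successors {u, v, x, z, t, n}): φ is false.
  w (successors {u, z, n}): φ is false.
  x (successors {u, v, y, m, n}): φ is true.
  y (successors {u, x, y, n}): φ is true.
  z (successors {u, v, w, z, t, m, n}): φ is false.
  t (successors {v, z, t, m}): φ is false.
  m (successors {u, x, z, t, n}): φ is false.
  n (successors {v, w, x, y, z, m, n}): φ is false.
For instance, at m:
  At m: <>r | s is true, []q is false, so (<>r | s) -> []q is false.
    At m: <>r is true, s is true, so <>r | s is true.
      At m: <>r requires r at some successor in {u, x, z, t, n}.
        r holds at n, so <>r is true at m.
    At m: []q requires q at every successor {u, x, z, t, n}.
      q fails at z, so []q is false at m.
Satisfying worlds: {x, y}

x, y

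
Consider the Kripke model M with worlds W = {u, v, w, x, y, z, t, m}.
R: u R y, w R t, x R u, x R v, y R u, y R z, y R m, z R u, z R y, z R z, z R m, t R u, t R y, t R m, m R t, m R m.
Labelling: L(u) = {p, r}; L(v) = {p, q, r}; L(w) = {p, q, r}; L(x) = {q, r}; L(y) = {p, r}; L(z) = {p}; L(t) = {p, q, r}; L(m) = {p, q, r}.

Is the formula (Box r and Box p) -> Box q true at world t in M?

At t: Box r and Box p is true, Box q is false, so (Box r and Box p) -> Box q is false.
  At t: Box r is true, Box p is true, so Box r and Box p is true.
    At t: Box r requires r at every successor {u, y, m}.
      At u: r is true.
      At y: r is true.
      At m: r is true.
    So Box r is true at t.
    At t: Box p requires p at every successor {u, y, m}.
      At u: p is true.
      At y: p is true.
      At m: p is true.
    So Box p is true at t.
  At t: Box q requires q at every successor {u, y, m}.
    q fails at u, so Box q is false at t.

No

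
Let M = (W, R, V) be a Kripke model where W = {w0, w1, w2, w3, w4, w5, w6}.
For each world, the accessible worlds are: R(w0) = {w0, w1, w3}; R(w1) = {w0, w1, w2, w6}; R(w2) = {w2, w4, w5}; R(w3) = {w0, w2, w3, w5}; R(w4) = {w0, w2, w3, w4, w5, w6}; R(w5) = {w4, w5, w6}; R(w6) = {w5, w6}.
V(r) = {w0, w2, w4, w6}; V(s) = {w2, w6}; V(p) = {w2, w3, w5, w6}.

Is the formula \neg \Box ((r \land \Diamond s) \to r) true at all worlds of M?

No

Let φ = \neg \Box ((r \land \Diamond s) \to r). Evaluate φ at each world:
  w0 (successors {w0, w1, w3}): φ is false.
  w1 (successors {w0, w1, w2, w6}): φ is false.
  w2 (successors {w2, w4, w5}): φ is false.
  w3 (successors {w0, w2, w3, w5}): φ is false.
  w4 (successors {w0, w2, w3, w4, w5, w6}): φ is false.
  w5 (successors {w4, w5, w6}): φ is false.
  w6 (successors {w5, w6}): φ is false.
Detail at w0 (counterexample):
  At w0: \Box ((r \land \Diamond s) \to r) is true, so \neg \Box ((r \land \Diamond s) \to r) is false.
    At w0: \Box ((r \land \Diamond s) \to r) requires (r \land \Diamond s) \to r at every successor {w0, w1, w3}.
      At w0: (r \land \Diamond s) \to r is true.
      At w1: (r \land \Diamond s) \to r is true.
      At w3: (r \land \Diamond s) \to r is true.
    So \Box ((r \land \Diamond s) \to r) is true at w0.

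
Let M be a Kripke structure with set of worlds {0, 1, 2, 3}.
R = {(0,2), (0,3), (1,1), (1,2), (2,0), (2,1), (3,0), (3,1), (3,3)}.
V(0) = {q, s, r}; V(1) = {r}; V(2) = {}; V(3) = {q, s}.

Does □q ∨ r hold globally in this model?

No

Recall that □ψ holds at a world iff ψ holds at every accessible world, and ◇ψ holds iff ψ holds at some accessible world.
Let φ = □q ∨ r. Evaluate φ at each world:
  0 (successors {2, 3}): φ is true.
  1 (successors {1, 2}): φ is true.
  2 (successors {0, 1}): φ is false.
  3 (successors {0, 1, 3}): φ is false.
Detail at 2 (counterexample):
  At 2: □q is false, r is false, so □q ∨ r is false.
    At 2: □q requires q at every successor {0, 1}.
      q fails at 1, so □q is false at 2.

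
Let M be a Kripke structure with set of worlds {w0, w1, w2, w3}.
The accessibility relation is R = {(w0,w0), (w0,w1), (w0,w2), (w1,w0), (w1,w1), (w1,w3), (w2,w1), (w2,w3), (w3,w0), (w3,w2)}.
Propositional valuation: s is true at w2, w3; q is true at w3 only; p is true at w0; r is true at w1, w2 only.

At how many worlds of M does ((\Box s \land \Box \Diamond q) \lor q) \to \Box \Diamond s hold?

Let φ = ((\Box s \land \Box \Diamond q) \lor q) \to \Box \Diamond s. Evaluate φ at each world:
  w0 (successors {w0, w1, w2}): φ is true.
  w1 (successors {w0, w1, w3}): φ is true.
  w2 (successors {w1, w3}): φ is true.
  w3 (successors {w0, w2}): φ is true.
For instance, at w0:
  At w0: (\Box s \land \Box \Diamond q) \lor q is false, \Box \Diamond s is true, so ((\Box s \land \Box \Diamond q) \lor q) \to \Box \Diamond s is true.
    At w0: \Box s \land \Box \Diamond q is false, q is false, so (\Box s \land \Box \Diamond q) \lor q is false.
      At w0: \Box s is false, \Box \Diamond q is false, so \Box s \land \Box \Diamond q is false.
    At w0: \Box \Diamond s requires \Diamond s at every successor {w0, w1, w2}.
      At w0: \Diamond s is true.
      At w1: \Diamond s is true.
      At w2: \Diamond s is true.
    So \Box \Diamond s is true at w0.
Satisfying worlds: {w0, w1, w2, w3}

4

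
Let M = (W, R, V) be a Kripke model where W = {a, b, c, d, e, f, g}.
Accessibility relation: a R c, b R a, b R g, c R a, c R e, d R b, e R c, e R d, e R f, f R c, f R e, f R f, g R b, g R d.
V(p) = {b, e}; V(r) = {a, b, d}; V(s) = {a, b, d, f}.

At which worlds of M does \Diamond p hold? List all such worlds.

Let φ = \Diamond p. Evaluate φ at each world:
  a (successors {c}): φ is false.
  b (successors {a, g}): φ is false.
  c (successors {a, e}): φ is true.
  d (successors {b}): φ is true.
  e (successors {c, d, f}): φ is false.
  f (successors {c, e, f}): φ is true.
  g (successors {b, d}): φ is true.
For instance, at g:
  At g: \Diamond p requires p at some successor in {b, d}.
    p holds at b, so \Diamond p is true at g.
Satisfying worlds: {c, d, f, g}

c, d, f, g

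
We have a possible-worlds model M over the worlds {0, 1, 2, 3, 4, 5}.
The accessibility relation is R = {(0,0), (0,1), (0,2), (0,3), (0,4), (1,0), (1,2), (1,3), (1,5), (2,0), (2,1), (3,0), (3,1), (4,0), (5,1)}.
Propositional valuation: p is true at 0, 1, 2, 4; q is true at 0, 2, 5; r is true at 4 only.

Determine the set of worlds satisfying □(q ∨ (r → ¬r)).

Let φ = □(q ∨ (r → ¬r)). Evaluate φ at each world:
  0 (successors {0, 1, 2, 3, 4}): φ is false.
  1 (successors {0, 2, 3, 5}): φ is true.
  2 (successors {0, 1}): φ is true.
  3 (successors {0, 1}): φ is true.
  4 (successors {0}): φ is true.
  5 (successors {1}): φ is true.
For instance, at 5:
  At 5: □(q ∨ (r → ¬r)) requires q ∨ (r → ¬r) at every successor {1}.
    At 1: q ∨ (r → ¬r) is true.
  So □(q ∨ (r → ¬r)) is true at 5.
Satisfying worlds: {1, 2, 3, 4, 5}

1, 2, 3, 4, 5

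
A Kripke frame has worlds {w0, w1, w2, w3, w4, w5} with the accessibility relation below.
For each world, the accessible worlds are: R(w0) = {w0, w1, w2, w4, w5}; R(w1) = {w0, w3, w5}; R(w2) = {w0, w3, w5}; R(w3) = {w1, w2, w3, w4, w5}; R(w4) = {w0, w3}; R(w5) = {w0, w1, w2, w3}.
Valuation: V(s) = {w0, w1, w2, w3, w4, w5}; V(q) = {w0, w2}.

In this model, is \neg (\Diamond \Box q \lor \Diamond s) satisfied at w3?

No

At w3: \Diamond \Box q \lor \Diamond s is true, so \neg (\Diamond \Box q \lor \Diamond s) is false.
  At w3: \Diamond \Box q is false, \Diamond s is true, so \Diamond \Box q \lor \Diamond s is true.
    At w3: \Diamond \Box q requires \Box q at some successor in {w1, w2, w3, w4, w5}.
      At w1: \Box q is false.
      At w2: \Box q is false.
      At w3: \Box q is false.
      At w4: \Box q is false.
      At w5: \Box q is false.
    So \Diamond \Box q is false at w3.
    At w3: \Diamond s requires s at some successor in {w1, w2, w3, w4, w5}.
      s holds at w1, so \Diamond s is true at w3.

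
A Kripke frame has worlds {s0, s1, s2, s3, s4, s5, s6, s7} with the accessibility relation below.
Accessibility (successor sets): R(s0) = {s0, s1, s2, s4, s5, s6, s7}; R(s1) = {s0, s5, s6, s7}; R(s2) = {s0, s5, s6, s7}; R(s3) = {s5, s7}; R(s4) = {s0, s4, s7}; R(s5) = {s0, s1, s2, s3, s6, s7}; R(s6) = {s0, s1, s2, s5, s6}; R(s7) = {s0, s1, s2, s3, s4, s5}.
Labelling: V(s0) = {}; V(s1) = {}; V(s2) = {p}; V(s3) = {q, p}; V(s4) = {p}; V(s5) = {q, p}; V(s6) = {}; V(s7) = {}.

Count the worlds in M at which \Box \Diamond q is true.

Let φ = \Box \Diamond q. Evaluate φ at each world:
  s0 (successors {s0, s1, s2, s4, s5, s6, s7}): φ is false.
  s1 (successors {s0, s5, s6, s7}): φ is true.
  s2 (successors {s0, s5, s6, s7}): φ is true.
  s3 (successors {s5, s7}): φ is true.
  s4 (successors {s0, s4, s7}): φ is false.
  s5 (successors {s0, s1, s2, s3, s6, s7}): φ is true.
  s6 (successors {s0, s1, s2, s5, s6}): φ is true.
  s7 (successors {s0, s1, s2, s3, s4, s5}): φ is false.
For instance, at s5:
  At s5: \Box \Diamond q requires \Diamond q at every successor {s0, s1, s2, s3, s6, s7}.
    At s0: \Diamond q is true.
    At s1: \Diamond q is true.
    At s2: \Diamond q is true.
    At s3: \Diamond q is true.
    At s6: \Diamond q is true.
    At s7: \Diamond q is true.
  So \Box \Diamond q is true at s5.
Satisfying worlds: {s1, s2, s3, s5, s6}

5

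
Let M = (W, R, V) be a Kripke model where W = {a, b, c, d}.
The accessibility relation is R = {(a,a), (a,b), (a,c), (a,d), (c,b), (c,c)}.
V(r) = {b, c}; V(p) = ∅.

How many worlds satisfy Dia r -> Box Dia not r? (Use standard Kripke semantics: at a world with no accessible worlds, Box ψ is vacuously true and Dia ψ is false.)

2

Let φ = Dia r -> Box Dia not r. Evaluate φ at each world:
  a (successors {a, b, c, d}): φ is false.
  b (successors ∅): φ is true.
  c (successors {b, c}): φ is false.
  d (successors ∅): φ is true.
For instance, at a:
  At a: Dia r is true, Box Dia not r is false, so Dia r -> Box Dia not r is false.
    At a: Dia r requires r at some successor in {a, b, c, d}.
      r holds at b, so Dia r is true at a.
    At a: Box Dia not r requires Dia not r at every successor {a, b, c, d}.
      Dia not r fails at b, so Box Dia not r is false at a.
Satisfying worlds: {b, d}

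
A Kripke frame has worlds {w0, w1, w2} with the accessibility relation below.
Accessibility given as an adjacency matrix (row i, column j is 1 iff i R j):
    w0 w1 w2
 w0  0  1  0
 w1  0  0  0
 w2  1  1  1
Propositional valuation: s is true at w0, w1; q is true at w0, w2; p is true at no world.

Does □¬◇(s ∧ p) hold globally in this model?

Yes

Let φ = □¬◇(s ∧ p). Evaluate φ at each world:
  w0 (successors {w1}): φ is true.
  w1 (successors ∅): φ is true.
  w2 (successors {w0, w1, w2}): φ is true.
For instance, at w2:
  At w2: □¬◇(s ∧ p) requires ¬◇(s ∧ p) at every successor {w0, w1, w2}.
      At w0: ◇(s ∧ p) is false, so ¬◇(s ∧ p) is true.
      At w1: ◇(s ∧ p) is false, so ¬◇(s ∧ p) is true.
      At w2: ◇(s ∧ p) is false, so ¬◇(s ∧ p) is true.
  So □¬◇(s ∧ p) is true at w2.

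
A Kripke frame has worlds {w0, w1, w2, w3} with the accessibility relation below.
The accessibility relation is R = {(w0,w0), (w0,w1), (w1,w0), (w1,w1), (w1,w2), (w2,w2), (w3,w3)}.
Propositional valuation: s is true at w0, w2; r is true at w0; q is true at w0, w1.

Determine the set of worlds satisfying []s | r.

w0, w2

Let φ = []s | r. Evaluate φ at each world:
  w0 (successors {w0, w1}): φ is true.
  w1 (successors {w0, w1, w2}): φ is false.
  w2 (successors {w2}): φ is true.
  w3 (successors {w3}): φ is false.
For instance, at w0:
  At w0: []s is false, r is true, so []s | r is true.
    At w0: []s requires s at every successor {w0, w1}.
      s fails at w1, so []s is false at w0.
Satisfying worlds: {w0, w2}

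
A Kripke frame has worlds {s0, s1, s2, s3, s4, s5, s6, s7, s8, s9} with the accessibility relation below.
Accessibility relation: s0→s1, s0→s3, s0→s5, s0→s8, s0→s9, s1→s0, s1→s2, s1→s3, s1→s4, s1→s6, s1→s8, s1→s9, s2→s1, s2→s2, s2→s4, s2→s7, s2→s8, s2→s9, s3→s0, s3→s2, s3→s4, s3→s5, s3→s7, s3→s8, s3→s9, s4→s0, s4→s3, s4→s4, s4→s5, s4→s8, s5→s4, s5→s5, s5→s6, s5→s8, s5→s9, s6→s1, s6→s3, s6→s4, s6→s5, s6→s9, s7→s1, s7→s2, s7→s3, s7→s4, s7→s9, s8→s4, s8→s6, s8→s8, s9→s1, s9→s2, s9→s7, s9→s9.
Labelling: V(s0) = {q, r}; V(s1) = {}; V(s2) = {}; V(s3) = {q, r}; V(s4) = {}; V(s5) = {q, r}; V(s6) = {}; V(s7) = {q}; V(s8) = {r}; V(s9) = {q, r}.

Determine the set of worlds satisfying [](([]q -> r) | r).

Let φ = [](([]q -> r) | r). Evaluate φ at each world:
  s0 (successors {s1, s3, s5, s8, s9}): φ is true.
  s1 (successors {s0, s2, s3, s4, s6, s8, s9}): φ is true.
  s2 (successors {s1, s2, s4, s7, s8, s9}): φ is true.
  s3 (successors {s0, s2, s4, s5, s7, s8, s9}): φ is true.
  s4 (successors {s0, s3, s4, s5, s8}): φ is true.
  s5 (successors {s4, s5, s6, s8, s9}): φ is true.
  s6 (successors {s1, s3, s4, s5, s9}): φ is true.
  s7 (successors {s1, s2, s3, s4, s9}): φ is true.
  s8 (successors {s4, s6, s8}): φ is true.
  s9 (successors {s1, s2, s7, s9}): φ is true.
For instance, at s3:
  At s3: [](([]q -> r) | r) requires ([]q -> r) | r at every successor {s0, s2, s4, s5, s7, s8, s9}.
    At s0: ([]q -> r) | r is true.
    At s2: ([]q -> r) | r is true.
    At s4: ([]q -> r) | r is true.
    At s5: ([]q -> r) | r is true.
    At s7: ([]q -> r) | r is true.
    At s8: ([]q -> r) | r is true.
    At s9: ([]q -> r) | r is true.
  So [](([]q -> r) | r) is true at s3.
Satisfying worlds: {s0, s1, s2, s3, s4, s5, s6, s7, s8, s9}

s0, s1, s2, s3, s4, s5, s6, s7, s8, s9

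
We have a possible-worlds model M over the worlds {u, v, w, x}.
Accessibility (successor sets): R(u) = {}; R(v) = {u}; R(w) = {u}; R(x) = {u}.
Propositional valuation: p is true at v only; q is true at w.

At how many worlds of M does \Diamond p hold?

0

Let φ = \Diamond p. Evaluate φ at each world:
  u (successors ∅): φ is false.
  v (successors {u}): φ is false.
  w (successors {u}): φ is false.
  x (successors {u}): φ is false.
For instance, at x:
  At x: \Diamond p requires p at some successor in {u}.
    At u: p is false.
  So \Diamond p is false at x.
Satisfying worlds: none.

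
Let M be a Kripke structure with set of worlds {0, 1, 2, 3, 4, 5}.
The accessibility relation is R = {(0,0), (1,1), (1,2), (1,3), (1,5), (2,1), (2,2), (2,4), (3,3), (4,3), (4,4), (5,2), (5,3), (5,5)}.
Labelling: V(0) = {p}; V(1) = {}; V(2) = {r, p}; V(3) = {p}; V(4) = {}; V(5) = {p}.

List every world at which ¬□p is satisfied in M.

Recall that □ψ holds at a world iff ψ holds at every accessible world, and ◇ψ holds iff ψ holds at some accessible world.
Let φ = ¬□p. Evaluate φ at each world:
  0 (successors {0}): φ is false.
  1 (successors {1, 2, 3, 5}): φ is true.
  2 (successors {1, 2, 4}): φ is true.
  3 (successors {3}): φ is false.
  4 (successors {3, 4}): φ is true.
  5 (successors {2, 3, 5}): φ is false.
For instance, at 4:
  At 4: □p is false, so ¬□p is true.
    At 4: □p requires p at every successor {3, 4}.
      p fails at 4, so □p is false at 4.
Satisfying worlds: {1, 2, 4}

1, 2, 4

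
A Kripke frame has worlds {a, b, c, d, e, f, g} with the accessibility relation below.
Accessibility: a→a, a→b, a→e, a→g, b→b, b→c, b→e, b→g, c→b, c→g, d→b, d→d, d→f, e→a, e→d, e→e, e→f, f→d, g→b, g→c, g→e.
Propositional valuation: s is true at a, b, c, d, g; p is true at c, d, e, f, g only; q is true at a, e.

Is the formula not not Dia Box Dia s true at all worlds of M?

Yes

Recall that Box ψ holds at a world iff ψ holds at every accessible world, and Dia ψ holds iff ψ holds at some accessible world.
Let φ = not not Dia Box Dia s. Evaluate φ at each world:
  a (successors {a, b, e, g}): φ is true.
  b (successors {b, c, e, g}): φ is true.
  c (successors {b, g}): φ is true.
  d (successors {b, d, f}): φ is true.
  e (successors {a, d, e, f}): φ is true.
  f (successors {d}): φ is true.
  g (successors {b, c, e}): φ is true.
For instance, at e:
  At e: not Dia Box Dia s is false, so not not Dia Box Dia s is true.
    At e: Dia Box Dia s is true, so not Dia Box Dia s is false.
      At e: Dia Box Dia s requires Box Dia s at some successor in {a, d, e, f}.
        Box Dia s holds at a, so Dia Box Dia s is true at e.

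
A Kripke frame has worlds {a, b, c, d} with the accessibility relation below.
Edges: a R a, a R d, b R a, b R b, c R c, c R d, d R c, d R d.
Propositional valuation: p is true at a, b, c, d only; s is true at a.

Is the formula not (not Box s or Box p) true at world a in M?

At a: not Box s or Box p is true, so not (not Box s or Box p) is false.
  At a: not Box s is true, Box p is true, so not Box s or Box p is true.
    At a: Box s is false, so not Box s is true.
      At a: Box s requires s at every successor {a, d}.
        s fails at d, so Box s is false at a.
    At a: Box p requires p at every successor {a, d}.
      At a: p is true.
      At d: p is true.
    So Box p is true at a.

No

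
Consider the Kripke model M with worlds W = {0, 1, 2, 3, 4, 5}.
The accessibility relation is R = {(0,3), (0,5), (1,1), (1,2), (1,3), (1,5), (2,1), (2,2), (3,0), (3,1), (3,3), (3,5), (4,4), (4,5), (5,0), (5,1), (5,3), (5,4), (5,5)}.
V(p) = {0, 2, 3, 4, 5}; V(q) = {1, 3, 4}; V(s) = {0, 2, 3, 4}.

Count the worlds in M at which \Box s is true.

Let φ = \Box s. Evaluate φ at each world:
  0 (successors {3, 5}): φ is false.
  1 (successors {1, 2, 3, 5}): φ is false.
  2 (successors {1, 2}): φ is false.
  3 (successors {0, 1, 3, 5}): φ is false.
  4 (successors {4, 5}): φ is false.
  5 (successors {0, 1, 3, 4, 5}): φ is false.
For instance, at 1:
  At 1: \Box s requires s at every successor {1, 2, 3, 5}.
    s fails at 1, so \Box s is false at 1.
Satisfying worlds: none.

0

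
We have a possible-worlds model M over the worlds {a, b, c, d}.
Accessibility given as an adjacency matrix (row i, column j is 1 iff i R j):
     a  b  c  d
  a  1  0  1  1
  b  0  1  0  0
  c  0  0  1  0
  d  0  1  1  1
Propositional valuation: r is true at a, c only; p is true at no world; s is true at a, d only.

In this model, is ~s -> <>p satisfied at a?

Yes

Recall that <>ψ holds at a world iff ψ holds at some accessible world.
At a: ~s is false, <>p is false, so ~s -> <>p is true.
  At a: <>p requires p at some successor in {a, c, d}.
    At a: p is false.
    At c: p is false.
    At d: p is false.
  So <>p is false at a.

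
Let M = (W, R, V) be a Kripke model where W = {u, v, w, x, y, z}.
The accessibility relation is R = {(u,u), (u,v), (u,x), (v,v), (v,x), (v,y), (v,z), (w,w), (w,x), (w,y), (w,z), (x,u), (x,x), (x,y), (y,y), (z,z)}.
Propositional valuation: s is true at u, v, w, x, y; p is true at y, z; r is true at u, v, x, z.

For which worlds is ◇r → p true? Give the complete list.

Recall that ◇ψ holds at a world iff ψ holds at some accessible world.
Let φ = ◇r → p. Evaluate φ at each world:
  u (successors {u, v, x}): φ is false.
  v (successors {v, x, y, z}): φ is false.
  w (successors {w, x, y, z}): φ is false.
  x (successors {u, x, y}): φ is false.
  y (successors {y}): φ is true.
  z (successors {z}): φ is true.
For instance, at w:
  At w: ◇r is true, p is false, so ◇r → p is false.
    At w: ◇r requires r at some successor in {w, x, y, z}.
      r holds at x, so ◇r is true at w.
Satisfying worlds: {y, z}

y, z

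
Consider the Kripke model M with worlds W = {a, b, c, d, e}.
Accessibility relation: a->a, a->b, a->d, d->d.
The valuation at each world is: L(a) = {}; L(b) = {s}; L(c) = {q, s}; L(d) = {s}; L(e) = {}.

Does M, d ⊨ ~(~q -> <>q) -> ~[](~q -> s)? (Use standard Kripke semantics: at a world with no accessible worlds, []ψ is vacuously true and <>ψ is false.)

At d: ~(~q -> <>q) is true, ~[](~q -> s) is false, so ~(~q -> <>q) -> ~[](~q -> s) is false.
  At d: ~q -> <>q is false, so ~(~q -> <>q) is true.
    At d: ~q is true, <>q is false, so ~q -> <>q is false.
      At d: <>q requires q at some successor in {d}.
        At d: q is false.
      So <>q is false at d.
  At d: [](~q -> s) is true, so ~[](~q -> s) is false.
    At d: [](~q -> s) requires ~q -> s at every successor {d}.
      At d: ~q -> s is true.
    So [](~q -> s) is true at d.

No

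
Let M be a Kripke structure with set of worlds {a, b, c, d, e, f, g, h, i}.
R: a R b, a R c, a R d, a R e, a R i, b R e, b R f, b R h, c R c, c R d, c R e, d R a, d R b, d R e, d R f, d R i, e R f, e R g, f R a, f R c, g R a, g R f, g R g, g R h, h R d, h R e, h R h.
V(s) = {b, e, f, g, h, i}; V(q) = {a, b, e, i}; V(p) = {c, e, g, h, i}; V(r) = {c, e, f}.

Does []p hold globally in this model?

No

Let φ = []p. Evaluate φ at each world:
  a (successors {b, c, d, e, i}): φ is false.
  b (successors {e, f, h}): φ is false.
  c (successors {c, d, e}): φ is false.
  d (successors {a, b, e, f, i}): φ is false.
  e (successors {f, g}): φ is false.
  f (successors {a, c}): φ is false.
  g (successors {a, f, g, h}): φ is false.
  h (successors {d, e, h}): φ is false.
  i (successors ∅): φ is true.
Detail at a (counterexample):
  At a: []p requires p at every successor {b, c, d, e, i}.
    p fails at b, so []p is false at a.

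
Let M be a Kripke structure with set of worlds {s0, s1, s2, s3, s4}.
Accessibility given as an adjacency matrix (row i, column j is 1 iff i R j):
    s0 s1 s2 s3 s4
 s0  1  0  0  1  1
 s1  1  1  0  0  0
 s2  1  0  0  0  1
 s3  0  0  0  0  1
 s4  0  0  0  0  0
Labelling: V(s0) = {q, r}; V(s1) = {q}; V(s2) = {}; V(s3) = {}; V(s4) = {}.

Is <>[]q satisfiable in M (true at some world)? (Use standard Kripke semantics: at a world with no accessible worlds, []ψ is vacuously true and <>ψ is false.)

Yes

Let φ = <>[]q. Evaluate φ at each world:
  s0 (successors {s0, s3, s4}): φ is true.
  s1 (successors {s0, s1}): φ is true.
  s2 (successors {s0, s4}): φ is true.
  s3 (successors {s4}): φ is true.
  s4 (successors ∅): φ is false.
Detail at s0 (witness):
  At s0: <>[]q requires []q at some successor in {s0, s3, s4}.
    []q holds at s4, so <>[]q is true at s0.
      At s4: no accessible worlds, so []q holds vacuously.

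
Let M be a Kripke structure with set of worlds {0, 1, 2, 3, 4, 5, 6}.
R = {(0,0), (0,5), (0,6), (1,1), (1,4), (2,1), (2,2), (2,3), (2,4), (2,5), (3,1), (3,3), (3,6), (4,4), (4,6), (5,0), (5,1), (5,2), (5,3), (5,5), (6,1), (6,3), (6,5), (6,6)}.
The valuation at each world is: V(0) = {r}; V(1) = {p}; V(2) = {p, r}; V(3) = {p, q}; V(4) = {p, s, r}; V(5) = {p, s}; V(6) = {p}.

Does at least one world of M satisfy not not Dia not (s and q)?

Yes

Let φ = not not Dia not (s and q). Evaluate φ at each world:
  0 (successors {0, 5, 6}): φ is true.
  1 (successors {1, 4}): φ is true.
  2 (successors {1, 2, 3, 4, 5}): φ is true.
  3 (successors {1, 3, 6}): φ is true.
  4 (successors {4, 6}): φ is true.
  5 (successors {0, 1, 2, 3, 5}): φ is true.
  6 (successors {1, 3, 5, 6}): φ is true.
Detail at 0 (witness):
  At 0: not Dia not (s and q) is false, so not not Dia not (s and q) is true.
    At 0: Dia not (s and q) is true, so not Dia not (s and q) is false.
      At 0: Dia not (s and q) requires not (s and q) at some successor in {0, 5, 6}.
        not (s and q) holds at 0, so Dia not (s and q) is true at 0.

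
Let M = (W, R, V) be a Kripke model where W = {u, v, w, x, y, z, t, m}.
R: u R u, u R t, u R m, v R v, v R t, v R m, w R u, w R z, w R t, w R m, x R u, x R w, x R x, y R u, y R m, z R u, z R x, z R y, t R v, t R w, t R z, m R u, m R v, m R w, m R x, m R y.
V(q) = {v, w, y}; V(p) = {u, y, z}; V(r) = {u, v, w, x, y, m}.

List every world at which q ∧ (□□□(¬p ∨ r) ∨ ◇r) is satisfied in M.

v, w, y

Recall that □ψ holds at a world iff ψ holds at every accessible world, and ◇ψ holds iff ψ holds at some accessible world.
Let φ = q ∧ (□□□(¬p ∨ r) ∨ ◇r). Evaluate φ at each world:
  u (successors {u, t, m}): φ is false.
  v (successors {v, t, m}): φ is true.
  w (successors {u, z, t, m}): φ is true.
  x (successors {u, w, x}): φ is false.
  y (successors {u, m}): φ is true.
  z (successors {u, x, y}): φ is false.
  t (successors {v, w, z}): φ is false.
  m (successors {u, v, w, x, y}): φ is false.
For instance, at m:
  At m: q is false, □□□(¬p ∨ r) ∨ ◇r is true, so q ∧ (□□□(¬p ∨ r) ∨ ◇r) is false.
    At m: □□□(¬p ∨ r) is false, ◇r is true, so □□□(¬p ∨ r) ∨ ◇r is true.
      At m: □□□(¬p ∨ r) requires □□(¬p ∨ r) at every successor {u, v, w, x, y}.
        □□(¬p ∨ r) fails at u, so □□□(¬p ∨ r) is false at m.
      At m: ◇r requires r at some successor in {u, v, w, x, y}.
        r holds at u, so ◇r is true at m.
Satisfying worlds: {v, w, y}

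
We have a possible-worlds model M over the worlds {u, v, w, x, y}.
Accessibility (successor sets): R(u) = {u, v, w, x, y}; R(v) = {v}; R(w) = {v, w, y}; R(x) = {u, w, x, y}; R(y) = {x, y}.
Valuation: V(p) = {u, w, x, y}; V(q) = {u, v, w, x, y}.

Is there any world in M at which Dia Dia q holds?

Let φ = Dia Dia q. Evaluate φ at each world:
  u (successors {u, v, w, x, y}): φ is true.
  v (successors {v}): φ is true.
  w (successors {v, w, y}): φ is true.
  x (successors {u, w, x, y}): φ is true.
  y (successors {x, y}): φ is true.
Detail at u (witness):
  At u: Dia Dia q requires Dia q at some successor in {u, v, w, x, y}.
    Dia q holds at u, so Dia Dia q is true at u.
      At u: Dia q requires q at some successor in {u, v, w, x, y}.
        q holds at u, so Dia q is true at u.

Yes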